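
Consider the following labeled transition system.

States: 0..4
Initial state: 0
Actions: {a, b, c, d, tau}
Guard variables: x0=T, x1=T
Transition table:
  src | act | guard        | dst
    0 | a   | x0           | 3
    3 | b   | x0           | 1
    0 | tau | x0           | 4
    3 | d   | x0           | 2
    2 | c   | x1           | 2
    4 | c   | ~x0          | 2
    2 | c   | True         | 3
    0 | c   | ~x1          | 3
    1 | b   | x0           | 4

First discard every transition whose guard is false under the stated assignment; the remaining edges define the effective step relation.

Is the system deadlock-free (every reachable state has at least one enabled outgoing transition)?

Answer: DEADLOCK at state 4

Trace:
Reachable = {0,1,2,3,4}
  0: a→3  tau→4  [2 out]
  1: b→4  [1 out]
  2: c→2  c→3  [2 out]
  3: b→1  d→2  [2 out]
  4: ∅  [deadlock]
trace reaching 4: tau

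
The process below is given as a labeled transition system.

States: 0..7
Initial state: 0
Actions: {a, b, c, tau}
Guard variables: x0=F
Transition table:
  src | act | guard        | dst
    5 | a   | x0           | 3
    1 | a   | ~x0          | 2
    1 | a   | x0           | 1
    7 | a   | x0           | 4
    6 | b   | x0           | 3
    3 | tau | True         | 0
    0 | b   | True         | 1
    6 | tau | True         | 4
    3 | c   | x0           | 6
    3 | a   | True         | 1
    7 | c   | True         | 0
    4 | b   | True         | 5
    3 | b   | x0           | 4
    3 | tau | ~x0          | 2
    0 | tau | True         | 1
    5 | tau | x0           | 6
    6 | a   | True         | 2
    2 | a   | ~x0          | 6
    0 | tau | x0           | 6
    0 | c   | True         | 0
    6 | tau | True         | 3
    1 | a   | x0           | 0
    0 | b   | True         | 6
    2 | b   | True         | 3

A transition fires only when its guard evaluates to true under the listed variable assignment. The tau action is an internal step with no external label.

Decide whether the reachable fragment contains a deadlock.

R = {0,1,2,3,4,5,6}
  0: b→1  b→6  c→0  tau→1  [4 exit(s)]
  1: a→2  [1 exit(s)]
  2: a→6  b→3  [2 exit(s)]
  3: a→1  tau→0  tau→2  [3 exit(s)]
  4: b→5  [1 exit(s)]
  5: ∅  [STUCK]
  6: a→2  tau→3  tau→4  [3 exit(s)]
trace reaching 5: b·tau·b

Answer: DEADLOCK at state 5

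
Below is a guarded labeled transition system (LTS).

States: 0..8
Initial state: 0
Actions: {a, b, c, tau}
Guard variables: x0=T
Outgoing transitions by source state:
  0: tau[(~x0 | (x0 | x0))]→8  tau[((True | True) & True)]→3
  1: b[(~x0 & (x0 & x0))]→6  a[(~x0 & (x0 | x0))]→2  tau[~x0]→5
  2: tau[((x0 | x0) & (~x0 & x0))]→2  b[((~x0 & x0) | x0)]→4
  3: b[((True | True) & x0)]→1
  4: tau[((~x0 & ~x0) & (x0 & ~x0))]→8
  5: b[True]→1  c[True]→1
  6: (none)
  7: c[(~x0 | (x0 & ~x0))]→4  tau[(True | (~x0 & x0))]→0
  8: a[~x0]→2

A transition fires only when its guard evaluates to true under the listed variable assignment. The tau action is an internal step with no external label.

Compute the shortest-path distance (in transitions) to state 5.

BFS to 5:
  L0 = {0}
  L1 = {3,8}
  L2 = {1}
5 never appears.

Answer: UNREACHABLE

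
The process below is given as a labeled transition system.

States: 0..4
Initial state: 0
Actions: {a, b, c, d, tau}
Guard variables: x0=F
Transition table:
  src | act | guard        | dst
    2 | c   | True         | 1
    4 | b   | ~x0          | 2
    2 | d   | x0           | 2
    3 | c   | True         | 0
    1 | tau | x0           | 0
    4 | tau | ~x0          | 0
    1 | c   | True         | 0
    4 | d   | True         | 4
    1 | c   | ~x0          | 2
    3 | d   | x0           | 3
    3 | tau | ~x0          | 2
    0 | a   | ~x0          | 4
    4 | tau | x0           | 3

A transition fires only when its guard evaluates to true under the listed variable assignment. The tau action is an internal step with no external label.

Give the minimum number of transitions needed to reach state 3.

Breadth-first toward 3:
  Layer 0: {0}
  Layer 1: {4}
  Layer 2: {2}
  Layer 3: {1}
3 never appears.

Answer: UNREACHABLE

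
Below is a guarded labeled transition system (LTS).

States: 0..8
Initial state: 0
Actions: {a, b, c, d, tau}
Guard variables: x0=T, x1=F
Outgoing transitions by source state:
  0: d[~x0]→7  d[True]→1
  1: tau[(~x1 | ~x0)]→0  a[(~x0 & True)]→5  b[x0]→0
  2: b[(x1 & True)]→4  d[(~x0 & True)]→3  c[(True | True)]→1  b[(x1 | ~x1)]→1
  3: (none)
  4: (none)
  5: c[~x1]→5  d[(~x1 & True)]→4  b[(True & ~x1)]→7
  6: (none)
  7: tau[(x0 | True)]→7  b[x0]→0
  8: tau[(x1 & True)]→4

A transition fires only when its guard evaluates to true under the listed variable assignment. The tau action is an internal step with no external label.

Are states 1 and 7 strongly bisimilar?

Answer: NOT BISIMILAR

Working:
Compute ~ classes (split until stable):
  P[0] = {{0,1,2,3,4,5,6,7,8}}
  P[1] = {{0},{1,7},{2},{3,4,6,8},{5}}
  P[2] = {{0},{1},{2},{3,4,6,8},{5},{7}}
6 equivalence class(es) (converged in 3)
1∈{1}, 7∈{7}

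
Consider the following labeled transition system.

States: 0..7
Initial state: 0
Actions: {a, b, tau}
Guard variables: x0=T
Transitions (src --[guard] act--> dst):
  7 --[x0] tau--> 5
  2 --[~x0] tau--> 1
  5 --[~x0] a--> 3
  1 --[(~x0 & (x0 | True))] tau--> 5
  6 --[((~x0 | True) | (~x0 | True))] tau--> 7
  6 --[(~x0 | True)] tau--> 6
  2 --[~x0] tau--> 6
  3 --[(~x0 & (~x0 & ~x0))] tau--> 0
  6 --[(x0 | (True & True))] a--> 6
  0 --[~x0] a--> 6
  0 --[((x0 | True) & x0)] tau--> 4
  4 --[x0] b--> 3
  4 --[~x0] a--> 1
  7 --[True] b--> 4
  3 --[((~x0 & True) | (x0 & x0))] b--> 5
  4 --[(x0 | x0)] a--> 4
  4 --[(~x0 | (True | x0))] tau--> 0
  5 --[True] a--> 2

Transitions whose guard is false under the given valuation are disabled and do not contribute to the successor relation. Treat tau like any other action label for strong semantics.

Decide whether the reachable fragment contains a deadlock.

Answer: DEADLOCK at state 2

Working:
Reach set: {0,2,3,4,5}
  0: tau→4  [1 out]
  2: ∅  [no exit]
  3: b→5  [1 out]
  4: a→4  b→3  tau→0  [3 out]
  5: a→2  [1 out]
trace reaching 2: tau·b·b·a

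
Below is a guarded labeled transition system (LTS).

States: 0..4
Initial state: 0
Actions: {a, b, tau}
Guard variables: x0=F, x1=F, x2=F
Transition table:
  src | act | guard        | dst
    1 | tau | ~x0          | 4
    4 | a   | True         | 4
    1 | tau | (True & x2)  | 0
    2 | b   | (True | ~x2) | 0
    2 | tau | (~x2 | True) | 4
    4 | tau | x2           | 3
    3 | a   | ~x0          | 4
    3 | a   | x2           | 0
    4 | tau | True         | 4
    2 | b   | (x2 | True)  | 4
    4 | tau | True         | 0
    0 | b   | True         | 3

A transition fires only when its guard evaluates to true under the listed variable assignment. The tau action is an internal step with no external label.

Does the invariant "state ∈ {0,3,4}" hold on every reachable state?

Safe = {0,3,4}
R = {0,3,4}
  0: safe
  3: safe
  4: safe

Answer: INVARIANT HOLDS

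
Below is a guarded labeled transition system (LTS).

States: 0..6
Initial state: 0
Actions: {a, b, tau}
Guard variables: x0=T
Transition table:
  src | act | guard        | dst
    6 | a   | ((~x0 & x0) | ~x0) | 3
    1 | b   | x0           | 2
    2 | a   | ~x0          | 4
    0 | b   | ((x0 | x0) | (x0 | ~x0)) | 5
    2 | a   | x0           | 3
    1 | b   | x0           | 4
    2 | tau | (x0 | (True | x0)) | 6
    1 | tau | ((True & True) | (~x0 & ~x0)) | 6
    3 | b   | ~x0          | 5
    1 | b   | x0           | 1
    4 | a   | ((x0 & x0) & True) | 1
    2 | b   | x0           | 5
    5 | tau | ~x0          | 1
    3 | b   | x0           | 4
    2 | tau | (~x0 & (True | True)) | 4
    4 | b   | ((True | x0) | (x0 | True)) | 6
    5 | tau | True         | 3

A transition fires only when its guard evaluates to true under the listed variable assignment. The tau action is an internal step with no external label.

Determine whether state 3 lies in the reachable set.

Guard filter leaves 12 enabled edge(s).
Layer 0: {0}
Layer 1: {5}  cumulative {0,5}
Layer 2: {3}  cumulative {0,3,5}
Layer 3: {4}  cumulative {0,3,4,5}
Layer 4: {1,6}  cumulative {0,1,3,4,5,6}
Layer 5: {2}  cumulative {0,1,2,3,4,5,6}
Reachable = {0,1,2,3,4,5,6}
trace reaching 3: b·tau

Answer: REACHABLE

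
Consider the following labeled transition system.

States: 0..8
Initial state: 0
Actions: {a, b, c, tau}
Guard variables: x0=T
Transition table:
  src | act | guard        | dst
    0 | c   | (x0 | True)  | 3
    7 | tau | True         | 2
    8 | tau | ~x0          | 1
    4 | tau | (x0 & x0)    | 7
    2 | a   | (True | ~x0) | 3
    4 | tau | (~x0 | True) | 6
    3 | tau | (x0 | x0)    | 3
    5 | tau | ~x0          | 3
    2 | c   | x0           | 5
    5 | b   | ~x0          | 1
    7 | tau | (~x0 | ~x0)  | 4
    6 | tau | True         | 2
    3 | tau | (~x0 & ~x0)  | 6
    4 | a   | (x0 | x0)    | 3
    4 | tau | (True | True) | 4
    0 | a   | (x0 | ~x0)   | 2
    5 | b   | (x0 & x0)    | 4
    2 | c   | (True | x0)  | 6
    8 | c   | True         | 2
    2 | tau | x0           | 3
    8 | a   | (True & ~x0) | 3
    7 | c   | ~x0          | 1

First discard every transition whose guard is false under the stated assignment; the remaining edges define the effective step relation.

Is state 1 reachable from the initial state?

Answer: UNREACHABLE

Trace:
Guard filter leaves 15 enabled edge(s).
L0 = {0}
L1 = {2,3}  now seen {0,2,3}
L2 = {5,6}  now seen {0,2,3,5,6}
L3 = {4}  now seen {0,2,3,4,5,6}
L4 = {7}  now seen {0,2,3,4,5,6,7}
R = {0,2,3,4,5,6,7}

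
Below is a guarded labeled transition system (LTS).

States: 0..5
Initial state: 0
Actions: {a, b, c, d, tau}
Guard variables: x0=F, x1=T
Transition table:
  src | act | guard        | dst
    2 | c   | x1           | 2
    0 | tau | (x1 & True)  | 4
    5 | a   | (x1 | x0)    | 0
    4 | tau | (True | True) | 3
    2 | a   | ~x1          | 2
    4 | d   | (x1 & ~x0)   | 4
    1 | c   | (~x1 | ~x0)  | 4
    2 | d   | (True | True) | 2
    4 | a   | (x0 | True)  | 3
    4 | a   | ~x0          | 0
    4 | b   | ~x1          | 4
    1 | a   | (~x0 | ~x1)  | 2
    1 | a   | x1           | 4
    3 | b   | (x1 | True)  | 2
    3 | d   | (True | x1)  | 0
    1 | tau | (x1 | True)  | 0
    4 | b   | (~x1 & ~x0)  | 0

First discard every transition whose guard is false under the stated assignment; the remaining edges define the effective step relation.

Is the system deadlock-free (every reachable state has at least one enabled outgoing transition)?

Reach set: {0,2,3,4}
  0: tau→4  [1 out]
  2: c→2  d→2  [2 out]
  3: b→2  d→0  [2 out]
  4: a→0  a→3  d→4  tau→3  [4 out]

Answer: DEADLOCK-FREE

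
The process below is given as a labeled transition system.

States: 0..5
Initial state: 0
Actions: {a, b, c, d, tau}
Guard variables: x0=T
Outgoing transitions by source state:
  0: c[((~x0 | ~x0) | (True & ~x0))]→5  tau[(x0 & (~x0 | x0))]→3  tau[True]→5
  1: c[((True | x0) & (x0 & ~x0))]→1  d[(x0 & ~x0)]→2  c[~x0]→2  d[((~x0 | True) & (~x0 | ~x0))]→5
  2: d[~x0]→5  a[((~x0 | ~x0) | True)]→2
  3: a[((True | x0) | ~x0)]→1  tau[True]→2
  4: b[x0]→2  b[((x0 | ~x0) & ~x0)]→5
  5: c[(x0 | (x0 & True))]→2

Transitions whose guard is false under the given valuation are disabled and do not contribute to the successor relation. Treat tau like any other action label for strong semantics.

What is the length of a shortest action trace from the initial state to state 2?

Answer: 2

Working:
BFS to 2:
  depth 0: {0}
  depth 1: {3,5}
  depth 2: {1,2}
depth(2)=2, e.g. tau·tau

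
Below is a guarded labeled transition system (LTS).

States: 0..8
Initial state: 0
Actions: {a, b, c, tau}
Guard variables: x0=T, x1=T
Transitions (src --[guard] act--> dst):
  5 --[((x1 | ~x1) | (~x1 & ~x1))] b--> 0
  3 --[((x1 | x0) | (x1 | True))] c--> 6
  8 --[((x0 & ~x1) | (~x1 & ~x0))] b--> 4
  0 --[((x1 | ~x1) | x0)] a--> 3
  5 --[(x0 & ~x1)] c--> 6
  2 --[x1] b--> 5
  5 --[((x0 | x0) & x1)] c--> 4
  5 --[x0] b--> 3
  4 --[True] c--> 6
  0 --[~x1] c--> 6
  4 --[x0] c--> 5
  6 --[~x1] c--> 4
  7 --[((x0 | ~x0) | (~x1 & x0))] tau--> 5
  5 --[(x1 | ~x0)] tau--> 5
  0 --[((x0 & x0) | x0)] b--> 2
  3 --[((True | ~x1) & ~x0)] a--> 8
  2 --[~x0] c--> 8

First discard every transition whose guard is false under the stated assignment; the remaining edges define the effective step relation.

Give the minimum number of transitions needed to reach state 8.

Breadth-first toward 8:
  Layer 0: {0}
  Layer 1: {2,3}
  Layer 2: {5,6}
  Layer 3: {4}
8 never appears.

Answer: UNREACHABLE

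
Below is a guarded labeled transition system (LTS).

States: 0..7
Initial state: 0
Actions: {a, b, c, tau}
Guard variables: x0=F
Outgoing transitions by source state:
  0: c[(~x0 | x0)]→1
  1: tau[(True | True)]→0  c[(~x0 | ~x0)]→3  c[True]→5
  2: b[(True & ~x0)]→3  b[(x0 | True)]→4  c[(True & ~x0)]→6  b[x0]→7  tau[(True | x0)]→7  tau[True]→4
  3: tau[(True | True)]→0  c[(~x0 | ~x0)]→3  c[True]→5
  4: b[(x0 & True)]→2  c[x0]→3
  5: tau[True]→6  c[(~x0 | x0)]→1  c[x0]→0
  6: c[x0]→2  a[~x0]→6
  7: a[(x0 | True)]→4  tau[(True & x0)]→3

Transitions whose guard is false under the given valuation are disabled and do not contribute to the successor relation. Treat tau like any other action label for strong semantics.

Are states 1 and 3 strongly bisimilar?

Answer: BISIMILAR

Working:
Compute ~ classes (split until stable):
  P[0] = {{0,1,2,3,4,5,6,7}}
  P[1] = {{0},{1,3,5},{2},{4},{6,7}}
  P[2] = {{0},{1,3},{2},{4},{5},{6},{7}}
Fixed point at round 3; 7 class(es).
[1]={1,3}  [3]={1,3}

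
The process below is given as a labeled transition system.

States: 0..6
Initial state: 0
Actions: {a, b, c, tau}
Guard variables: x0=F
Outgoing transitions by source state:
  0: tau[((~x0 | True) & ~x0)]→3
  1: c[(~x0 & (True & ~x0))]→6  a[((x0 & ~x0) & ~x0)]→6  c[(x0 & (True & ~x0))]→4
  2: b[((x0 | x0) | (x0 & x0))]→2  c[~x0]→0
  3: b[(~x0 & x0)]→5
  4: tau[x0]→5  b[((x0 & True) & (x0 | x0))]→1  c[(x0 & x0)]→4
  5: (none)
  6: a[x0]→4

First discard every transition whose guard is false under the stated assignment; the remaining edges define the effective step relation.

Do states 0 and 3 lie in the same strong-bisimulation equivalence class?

Answer: NOT BISIMILAR

Trace:
Compute ~ classes (split until stable):
  P[0] = {{0,1,2,3,4,5,6}}
  P[1] = {{0},{1,2},{3,4,5,6}}
  P[2] = {{0},{1},{2},{3,4,5,6}}
4 equivalence class(es) (converged in 3)
class of 0: {0}; class of 3: {3,4,5,6}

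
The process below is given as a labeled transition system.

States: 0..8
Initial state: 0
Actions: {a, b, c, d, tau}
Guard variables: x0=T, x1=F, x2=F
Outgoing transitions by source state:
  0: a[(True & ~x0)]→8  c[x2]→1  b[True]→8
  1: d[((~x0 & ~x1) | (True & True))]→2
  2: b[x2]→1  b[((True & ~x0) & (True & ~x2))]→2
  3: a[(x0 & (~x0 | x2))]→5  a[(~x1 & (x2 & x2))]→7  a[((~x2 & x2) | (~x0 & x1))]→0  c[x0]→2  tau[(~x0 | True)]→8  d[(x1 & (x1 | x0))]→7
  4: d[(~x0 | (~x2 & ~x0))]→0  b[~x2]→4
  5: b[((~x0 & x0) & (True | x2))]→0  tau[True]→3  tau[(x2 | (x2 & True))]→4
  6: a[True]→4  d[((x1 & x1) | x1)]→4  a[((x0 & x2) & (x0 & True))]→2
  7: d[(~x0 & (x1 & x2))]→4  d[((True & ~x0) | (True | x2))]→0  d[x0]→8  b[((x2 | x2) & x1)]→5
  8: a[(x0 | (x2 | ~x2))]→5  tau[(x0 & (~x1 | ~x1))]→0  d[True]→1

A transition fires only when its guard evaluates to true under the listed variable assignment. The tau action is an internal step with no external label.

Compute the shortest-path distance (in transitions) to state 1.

Answer: 2

Working:
Layered search for 1:
  L0 = {0}
  L1 = {8}
  L2 = {1,5}
first hit 1 at d=2 via b·d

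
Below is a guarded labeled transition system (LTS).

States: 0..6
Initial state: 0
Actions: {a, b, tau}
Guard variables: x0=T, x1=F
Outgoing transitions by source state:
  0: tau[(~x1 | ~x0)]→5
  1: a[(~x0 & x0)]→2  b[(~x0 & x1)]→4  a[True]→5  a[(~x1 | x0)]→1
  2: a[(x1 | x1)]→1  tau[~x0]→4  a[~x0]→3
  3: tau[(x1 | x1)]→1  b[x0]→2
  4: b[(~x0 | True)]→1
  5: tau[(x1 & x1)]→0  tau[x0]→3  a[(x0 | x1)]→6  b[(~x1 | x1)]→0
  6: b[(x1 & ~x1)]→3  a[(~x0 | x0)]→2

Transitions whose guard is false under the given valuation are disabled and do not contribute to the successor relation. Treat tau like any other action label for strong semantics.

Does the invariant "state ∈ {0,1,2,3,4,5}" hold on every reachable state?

Answer: INVARIANT VIOLATED at state 6

Working:
Inv-set: {0,1,2,3,4,5}
Reachable = {0,2,3,5,6}
  0: ✓
  2: ✓
  3: ✓
  5: ✓
  6: ✗ unsafe
witness against invariant: tau·a → 6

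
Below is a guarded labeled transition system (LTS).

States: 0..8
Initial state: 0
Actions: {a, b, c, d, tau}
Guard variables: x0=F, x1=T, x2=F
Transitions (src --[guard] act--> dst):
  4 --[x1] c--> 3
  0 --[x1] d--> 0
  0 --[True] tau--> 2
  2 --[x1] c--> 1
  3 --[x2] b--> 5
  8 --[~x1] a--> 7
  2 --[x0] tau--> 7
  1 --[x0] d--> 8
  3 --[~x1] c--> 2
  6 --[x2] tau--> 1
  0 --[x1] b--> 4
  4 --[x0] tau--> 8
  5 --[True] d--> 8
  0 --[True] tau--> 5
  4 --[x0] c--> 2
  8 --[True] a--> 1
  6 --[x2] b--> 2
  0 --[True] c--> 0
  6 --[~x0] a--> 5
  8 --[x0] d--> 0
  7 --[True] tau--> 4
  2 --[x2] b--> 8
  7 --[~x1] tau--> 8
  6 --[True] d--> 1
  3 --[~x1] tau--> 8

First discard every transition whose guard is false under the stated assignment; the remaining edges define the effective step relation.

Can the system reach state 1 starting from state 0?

After dropping false guards: 12 live edges.
Layer 0: {0}
Layer 1: {2,4,5}  cumulative {0,2,4,5}
Layer 2: {1,3,8}  cumulative {0,1,2,3,4,5,8}
Reachable = {0,1,2,3,4,5,8}
Path to 1: tau·c

Answer: REACHABLE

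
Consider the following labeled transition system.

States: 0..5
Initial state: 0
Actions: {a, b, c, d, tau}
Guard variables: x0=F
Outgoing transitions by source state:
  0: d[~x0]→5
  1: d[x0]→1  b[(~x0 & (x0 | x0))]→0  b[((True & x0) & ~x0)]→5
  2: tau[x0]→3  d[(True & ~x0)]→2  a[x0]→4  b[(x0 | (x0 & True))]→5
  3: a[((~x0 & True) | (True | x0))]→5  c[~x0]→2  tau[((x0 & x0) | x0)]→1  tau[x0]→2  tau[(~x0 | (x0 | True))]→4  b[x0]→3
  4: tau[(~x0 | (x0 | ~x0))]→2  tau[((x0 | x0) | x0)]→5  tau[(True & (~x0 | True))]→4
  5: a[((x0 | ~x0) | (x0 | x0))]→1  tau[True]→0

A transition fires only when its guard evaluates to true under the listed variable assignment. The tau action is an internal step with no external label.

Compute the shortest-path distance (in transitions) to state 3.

Answer: UNREACHABLE

Trace:
BFS to 3:
  L0 = {0}
  L1 = {5}
  L2 = {1}
3 never appears.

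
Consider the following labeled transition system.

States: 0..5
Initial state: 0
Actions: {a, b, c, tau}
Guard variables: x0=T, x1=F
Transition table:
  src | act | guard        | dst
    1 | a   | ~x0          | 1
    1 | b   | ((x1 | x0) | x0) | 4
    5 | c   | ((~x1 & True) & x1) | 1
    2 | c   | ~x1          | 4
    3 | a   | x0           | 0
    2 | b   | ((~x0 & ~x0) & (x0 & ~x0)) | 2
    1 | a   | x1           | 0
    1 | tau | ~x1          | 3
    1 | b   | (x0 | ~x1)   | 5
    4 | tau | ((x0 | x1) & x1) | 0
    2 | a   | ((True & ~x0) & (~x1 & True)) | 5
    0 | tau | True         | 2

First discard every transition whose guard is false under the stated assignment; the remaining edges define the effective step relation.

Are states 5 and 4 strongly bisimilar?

Bisimulation quotient by refinement:
  round 0: {{0,1,2,3,4,5}}
  round 1: {{0},{1},{2},{3},{4,5}}
5 equivalence class(es) (converged in 2)
class of 5: {4,5}; class of 4: {4,5}

Answer: BISIMILAR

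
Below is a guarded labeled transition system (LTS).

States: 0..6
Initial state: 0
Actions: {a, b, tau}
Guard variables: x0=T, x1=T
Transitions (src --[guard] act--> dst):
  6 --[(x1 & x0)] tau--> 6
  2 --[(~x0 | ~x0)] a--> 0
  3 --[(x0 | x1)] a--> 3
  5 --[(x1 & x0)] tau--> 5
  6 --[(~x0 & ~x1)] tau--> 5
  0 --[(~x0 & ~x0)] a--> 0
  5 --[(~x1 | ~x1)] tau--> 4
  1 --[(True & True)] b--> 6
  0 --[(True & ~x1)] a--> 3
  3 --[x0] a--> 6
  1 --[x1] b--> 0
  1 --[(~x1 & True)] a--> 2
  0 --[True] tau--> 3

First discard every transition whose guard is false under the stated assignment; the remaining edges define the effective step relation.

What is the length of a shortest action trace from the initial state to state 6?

Answer: 2

Working:
Breadth-first toward 6:
  L0 = {0}
  L1 = {3}
  L2 = {6}
depth(6)=2, e.g. tau·a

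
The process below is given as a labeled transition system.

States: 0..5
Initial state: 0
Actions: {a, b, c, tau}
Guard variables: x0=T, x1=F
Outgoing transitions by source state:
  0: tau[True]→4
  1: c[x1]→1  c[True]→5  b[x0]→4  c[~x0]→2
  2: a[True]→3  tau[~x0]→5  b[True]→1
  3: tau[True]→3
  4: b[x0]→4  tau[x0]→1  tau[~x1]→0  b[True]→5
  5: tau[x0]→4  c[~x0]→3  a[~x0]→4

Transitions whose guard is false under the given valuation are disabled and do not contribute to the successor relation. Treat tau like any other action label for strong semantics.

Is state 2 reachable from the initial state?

Answer: UNREACHABLE

Analysis:
Guard filter leaves 11 enabled edge(s).
Layer 0: {0}
Layer 1: {4}  cumulative {0,4}
Layer 2: {1,5}  cumulative {0,1,4,5}
Reachable = {0,1,4,5}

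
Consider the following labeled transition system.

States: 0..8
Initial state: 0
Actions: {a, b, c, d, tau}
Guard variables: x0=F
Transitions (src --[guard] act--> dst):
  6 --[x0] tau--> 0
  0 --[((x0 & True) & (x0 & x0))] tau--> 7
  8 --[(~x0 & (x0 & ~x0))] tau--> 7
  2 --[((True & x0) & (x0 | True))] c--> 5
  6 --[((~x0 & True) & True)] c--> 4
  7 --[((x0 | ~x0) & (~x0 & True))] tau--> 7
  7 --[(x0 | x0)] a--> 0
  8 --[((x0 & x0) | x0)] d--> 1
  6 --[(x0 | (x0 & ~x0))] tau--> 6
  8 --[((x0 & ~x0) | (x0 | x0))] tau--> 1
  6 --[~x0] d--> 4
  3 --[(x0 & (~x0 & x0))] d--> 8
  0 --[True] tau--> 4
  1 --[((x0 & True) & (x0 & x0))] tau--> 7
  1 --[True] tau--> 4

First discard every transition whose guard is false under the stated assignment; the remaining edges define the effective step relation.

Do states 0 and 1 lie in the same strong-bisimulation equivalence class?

Answer: BISIMILAR

Analysis:
Refine partition for ~:
  P[0] = {{0,1,2,3,4,5,6,7,8}}
  P[1] = {{0,1,7},{2,3,4,5,8},{6}}
  P[2] = {{0,1},{2,3,4,5,8},{6},{7}}
Fixed point at round 3; 4 class(es).
0∈{0,1}, 1∈{0,1}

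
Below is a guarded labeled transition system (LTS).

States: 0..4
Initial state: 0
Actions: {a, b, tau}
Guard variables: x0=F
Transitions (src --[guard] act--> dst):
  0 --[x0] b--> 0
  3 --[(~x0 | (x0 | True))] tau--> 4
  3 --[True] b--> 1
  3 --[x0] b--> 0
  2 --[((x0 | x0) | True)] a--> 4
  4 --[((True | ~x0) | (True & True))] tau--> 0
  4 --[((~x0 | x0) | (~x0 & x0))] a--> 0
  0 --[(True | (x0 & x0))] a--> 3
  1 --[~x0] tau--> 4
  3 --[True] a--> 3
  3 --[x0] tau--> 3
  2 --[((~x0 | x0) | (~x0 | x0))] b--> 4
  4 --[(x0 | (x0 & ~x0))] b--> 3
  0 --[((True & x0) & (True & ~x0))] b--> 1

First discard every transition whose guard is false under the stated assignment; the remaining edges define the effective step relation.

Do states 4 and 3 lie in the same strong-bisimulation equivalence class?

Answer: NOT BISIMILAR

Trace:
Bisimulation quotient by refinement:
  π0 = {{0,1,2,3,4}}
  π1 = {{0},{1},{2},{3},{4}}
5 equivalence class(es) (converged in 2)
class of 4: {4}; class of 3: {3}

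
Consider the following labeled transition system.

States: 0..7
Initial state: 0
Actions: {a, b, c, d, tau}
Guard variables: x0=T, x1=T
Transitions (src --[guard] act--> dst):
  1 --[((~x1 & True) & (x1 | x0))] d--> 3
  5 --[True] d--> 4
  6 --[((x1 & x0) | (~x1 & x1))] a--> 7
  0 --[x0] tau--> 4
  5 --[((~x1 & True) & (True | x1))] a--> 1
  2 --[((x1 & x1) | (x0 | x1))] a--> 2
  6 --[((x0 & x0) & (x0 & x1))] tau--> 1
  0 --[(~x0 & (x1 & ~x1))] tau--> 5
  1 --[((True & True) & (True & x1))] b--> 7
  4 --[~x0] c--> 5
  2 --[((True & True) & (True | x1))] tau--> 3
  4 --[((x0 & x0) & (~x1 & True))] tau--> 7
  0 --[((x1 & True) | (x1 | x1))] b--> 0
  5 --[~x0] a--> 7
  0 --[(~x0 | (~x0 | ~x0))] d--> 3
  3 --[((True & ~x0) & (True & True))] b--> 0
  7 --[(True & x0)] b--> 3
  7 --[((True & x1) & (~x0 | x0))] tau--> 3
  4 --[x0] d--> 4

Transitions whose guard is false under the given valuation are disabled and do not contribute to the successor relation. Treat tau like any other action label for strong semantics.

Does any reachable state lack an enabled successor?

R = {0,4}
  0: b→0  tau→4  [2 out]
  4: d→4  [1 out]

Answer: DEADLOCK-FREE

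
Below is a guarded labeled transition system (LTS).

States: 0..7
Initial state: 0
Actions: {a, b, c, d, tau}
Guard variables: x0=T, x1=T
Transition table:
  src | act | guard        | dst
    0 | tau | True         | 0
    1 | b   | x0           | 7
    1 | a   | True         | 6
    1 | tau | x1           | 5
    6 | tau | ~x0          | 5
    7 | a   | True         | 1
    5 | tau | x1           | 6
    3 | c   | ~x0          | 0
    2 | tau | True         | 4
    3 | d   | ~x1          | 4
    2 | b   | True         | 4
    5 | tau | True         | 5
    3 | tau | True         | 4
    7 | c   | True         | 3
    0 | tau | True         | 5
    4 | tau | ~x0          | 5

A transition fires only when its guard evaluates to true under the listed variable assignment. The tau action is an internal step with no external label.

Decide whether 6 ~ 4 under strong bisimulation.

Answer: BISIMILAR

Working:
Refine partition for ~:
  round 0: {{0,1,2,3,4,5,6,7}}
  round 1: {{0,3,5},{1},{2},{4,6},{7}}
  round 2: {{0},{1},{2},{3},{4,6},{5},{7}}
stable after 3 split(s): 7 block(s)
[6]={4,6}  [4]={4,6}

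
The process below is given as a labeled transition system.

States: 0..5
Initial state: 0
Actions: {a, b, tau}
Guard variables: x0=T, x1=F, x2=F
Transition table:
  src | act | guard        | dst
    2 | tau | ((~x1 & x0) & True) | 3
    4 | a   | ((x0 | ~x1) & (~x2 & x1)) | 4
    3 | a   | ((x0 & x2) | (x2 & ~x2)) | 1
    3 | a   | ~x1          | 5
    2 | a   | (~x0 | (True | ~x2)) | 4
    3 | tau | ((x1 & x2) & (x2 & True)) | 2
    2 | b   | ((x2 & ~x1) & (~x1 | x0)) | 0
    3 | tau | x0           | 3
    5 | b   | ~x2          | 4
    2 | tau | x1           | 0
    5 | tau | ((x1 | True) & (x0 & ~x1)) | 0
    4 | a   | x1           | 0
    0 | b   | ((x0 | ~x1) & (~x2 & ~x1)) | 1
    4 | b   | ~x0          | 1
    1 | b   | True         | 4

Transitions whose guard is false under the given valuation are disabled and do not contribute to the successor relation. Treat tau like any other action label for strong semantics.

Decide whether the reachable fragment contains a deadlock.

Answer: DEADLOCK at state 4

Working:
R = {0,1,4}
  0: b→1  [1 exit(s)]
  1: b→4  [1 exit(s)]
  4: ∅  [deadlock]
witness 4: b·b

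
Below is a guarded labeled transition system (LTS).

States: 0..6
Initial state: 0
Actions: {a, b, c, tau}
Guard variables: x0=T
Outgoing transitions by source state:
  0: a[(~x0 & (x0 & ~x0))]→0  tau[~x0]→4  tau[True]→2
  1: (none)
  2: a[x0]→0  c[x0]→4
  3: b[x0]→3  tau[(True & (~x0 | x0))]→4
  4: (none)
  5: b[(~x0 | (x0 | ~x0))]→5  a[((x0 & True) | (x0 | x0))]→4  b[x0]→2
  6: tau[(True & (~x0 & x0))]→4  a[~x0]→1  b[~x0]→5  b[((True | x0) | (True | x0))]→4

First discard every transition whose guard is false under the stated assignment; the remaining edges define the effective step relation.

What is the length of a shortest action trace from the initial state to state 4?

BFS to 4:
  L0 = {0}
  L1 = {2}
  L2 = {4}
depth(4)=2, e.g. tau·c

Answer: 2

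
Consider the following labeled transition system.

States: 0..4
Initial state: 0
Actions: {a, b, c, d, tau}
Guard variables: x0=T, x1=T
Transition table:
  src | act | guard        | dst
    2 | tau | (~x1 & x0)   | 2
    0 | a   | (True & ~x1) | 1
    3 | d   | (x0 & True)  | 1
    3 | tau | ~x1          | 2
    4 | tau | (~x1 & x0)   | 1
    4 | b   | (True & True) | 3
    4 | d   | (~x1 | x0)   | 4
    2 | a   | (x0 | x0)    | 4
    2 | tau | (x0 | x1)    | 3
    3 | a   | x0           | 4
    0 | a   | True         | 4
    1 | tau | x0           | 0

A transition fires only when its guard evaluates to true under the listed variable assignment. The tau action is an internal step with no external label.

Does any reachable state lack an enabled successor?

Answer: DEADLOCK-FREE

Analysis:
Reachable = {0,1,3,4}
  0: a→4  [1 out]
  1: tau→0  [1 out]
  3: a→4  d→1  [2 out]
  4: b→3  d→4  [2 out]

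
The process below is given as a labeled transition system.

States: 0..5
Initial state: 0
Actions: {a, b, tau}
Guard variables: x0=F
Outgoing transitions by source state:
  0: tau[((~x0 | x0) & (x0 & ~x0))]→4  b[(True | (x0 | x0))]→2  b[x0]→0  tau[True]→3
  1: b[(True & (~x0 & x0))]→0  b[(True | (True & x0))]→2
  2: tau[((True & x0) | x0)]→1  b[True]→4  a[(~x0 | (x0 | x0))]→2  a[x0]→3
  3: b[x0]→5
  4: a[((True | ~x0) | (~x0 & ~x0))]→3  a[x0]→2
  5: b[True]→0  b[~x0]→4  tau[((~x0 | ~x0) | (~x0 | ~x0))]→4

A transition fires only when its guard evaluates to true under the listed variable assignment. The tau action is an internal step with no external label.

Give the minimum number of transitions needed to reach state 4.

Breadth-first toward 4:
  Layer 0: {0}
  Layer 1: {2,3}
  Layer 2: {4}
depth(4)=2, e.g. b·b

Answer: 2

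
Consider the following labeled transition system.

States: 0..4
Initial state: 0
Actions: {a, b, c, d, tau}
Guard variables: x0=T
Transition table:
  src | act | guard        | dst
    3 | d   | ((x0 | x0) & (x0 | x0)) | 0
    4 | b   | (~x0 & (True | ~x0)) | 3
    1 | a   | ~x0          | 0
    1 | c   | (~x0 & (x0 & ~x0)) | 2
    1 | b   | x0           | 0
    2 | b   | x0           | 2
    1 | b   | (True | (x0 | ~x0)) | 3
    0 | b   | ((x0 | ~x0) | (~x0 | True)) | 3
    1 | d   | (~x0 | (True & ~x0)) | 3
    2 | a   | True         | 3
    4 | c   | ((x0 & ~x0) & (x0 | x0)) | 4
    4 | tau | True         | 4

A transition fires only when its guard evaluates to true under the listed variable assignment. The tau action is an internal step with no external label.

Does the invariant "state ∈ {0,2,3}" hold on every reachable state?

Inv-set: {0,2,3}
R = {0,3}
  0: ✓
  3: ✓

Answer: INVARIANT HOLDS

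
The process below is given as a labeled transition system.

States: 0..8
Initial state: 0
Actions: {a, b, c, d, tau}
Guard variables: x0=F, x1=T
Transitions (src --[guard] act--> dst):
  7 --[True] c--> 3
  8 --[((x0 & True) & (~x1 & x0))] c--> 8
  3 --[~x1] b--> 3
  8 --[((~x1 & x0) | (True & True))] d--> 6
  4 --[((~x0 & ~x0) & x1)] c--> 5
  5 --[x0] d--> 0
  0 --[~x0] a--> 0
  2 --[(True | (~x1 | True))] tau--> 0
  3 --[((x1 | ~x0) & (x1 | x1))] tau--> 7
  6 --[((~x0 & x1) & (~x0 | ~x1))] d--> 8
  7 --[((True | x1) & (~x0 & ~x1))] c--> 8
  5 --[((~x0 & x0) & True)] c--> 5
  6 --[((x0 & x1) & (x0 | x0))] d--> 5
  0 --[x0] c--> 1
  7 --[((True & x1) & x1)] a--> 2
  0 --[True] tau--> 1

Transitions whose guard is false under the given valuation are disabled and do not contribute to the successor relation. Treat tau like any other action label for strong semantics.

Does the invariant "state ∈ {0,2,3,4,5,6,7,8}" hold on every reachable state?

Answer: INVARIANT VIOLATED at state 1

Working:
Allowed set {0,2,3,4,5,6,7,8}
Reach set: {0,1}
  0: ✓
  1: ✗ unsafe
counterexample path to 1: tau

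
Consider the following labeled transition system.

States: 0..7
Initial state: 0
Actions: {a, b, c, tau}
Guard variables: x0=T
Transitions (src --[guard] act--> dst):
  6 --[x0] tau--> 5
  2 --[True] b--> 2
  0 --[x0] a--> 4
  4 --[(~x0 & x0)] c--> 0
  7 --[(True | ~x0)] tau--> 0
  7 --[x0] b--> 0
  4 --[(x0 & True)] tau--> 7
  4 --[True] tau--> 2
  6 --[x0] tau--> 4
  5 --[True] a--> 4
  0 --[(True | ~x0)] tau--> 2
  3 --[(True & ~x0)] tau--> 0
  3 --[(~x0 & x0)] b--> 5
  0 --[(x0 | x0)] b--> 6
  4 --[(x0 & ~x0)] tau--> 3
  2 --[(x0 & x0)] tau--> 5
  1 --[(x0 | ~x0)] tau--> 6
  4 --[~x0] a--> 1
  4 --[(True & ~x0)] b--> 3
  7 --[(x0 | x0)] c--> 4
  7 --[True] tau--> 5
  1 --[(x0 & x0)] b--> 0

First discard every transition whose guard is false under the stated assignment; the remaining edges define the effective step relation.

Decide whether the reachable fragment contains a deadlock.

Reachable = {0,2,4,5,6,7}
  0: a→4  b→6  tau→2  [3 out]
  2: b→2  tau→5  [2 out]
  4: tau→2  tau→7  [2 out]
  5: a→4  [1 out]
  6: tau→4  tau→5  [2 out]
  7: b→0  c→4  tau→0  tau→5  [4 out]

Answer: DEADLOCK-FREE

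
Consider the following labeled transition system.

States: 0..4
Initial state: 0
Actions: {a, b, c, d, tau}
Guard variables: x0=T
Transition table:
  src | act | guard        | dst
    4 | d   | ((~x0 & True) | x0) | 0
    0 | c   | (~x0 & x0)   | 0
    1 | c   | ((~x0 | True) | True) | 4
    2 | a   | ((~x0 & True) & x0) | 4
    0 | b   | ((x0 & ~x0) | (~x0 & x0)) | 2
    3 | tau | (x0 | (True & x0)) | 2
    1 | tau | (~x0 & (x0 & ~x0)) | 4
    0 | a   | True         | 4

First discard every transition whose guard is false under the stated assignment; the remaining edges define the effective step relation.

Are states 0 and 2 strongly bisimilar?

Refine partition for ~:
  P[0] = {{0,1,2,3,4}}
  P[1] = {{0},{1},{2},{3},{4}}
Fixed point at round 2; 5 class(es).
class of 0: {0}; class of 2: {2}

Answer: NOT BISIMILAR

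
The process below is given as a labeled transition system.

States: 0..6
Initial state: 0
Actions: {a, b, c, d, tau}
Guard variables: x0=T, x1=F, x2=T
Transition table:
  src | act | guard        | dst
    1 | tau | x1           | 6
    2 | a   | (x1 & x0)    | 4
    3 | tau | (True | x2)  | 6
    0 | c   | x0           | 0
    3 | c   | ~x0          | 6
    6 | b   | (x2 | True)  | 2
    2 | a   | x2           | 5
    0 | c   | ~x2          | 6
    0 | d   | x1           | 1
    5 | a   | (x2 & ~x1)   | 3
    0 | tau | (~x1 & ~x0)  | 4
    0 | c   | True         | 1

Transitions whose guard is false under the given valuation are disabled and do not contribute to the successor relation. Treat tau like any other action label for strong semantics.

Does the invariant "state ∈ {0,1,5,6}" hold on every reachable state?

Inv-set: {0,1,5,6}
R = {0,1}
  0: safe
  1: safe

Answer: INVARIANT HOLDS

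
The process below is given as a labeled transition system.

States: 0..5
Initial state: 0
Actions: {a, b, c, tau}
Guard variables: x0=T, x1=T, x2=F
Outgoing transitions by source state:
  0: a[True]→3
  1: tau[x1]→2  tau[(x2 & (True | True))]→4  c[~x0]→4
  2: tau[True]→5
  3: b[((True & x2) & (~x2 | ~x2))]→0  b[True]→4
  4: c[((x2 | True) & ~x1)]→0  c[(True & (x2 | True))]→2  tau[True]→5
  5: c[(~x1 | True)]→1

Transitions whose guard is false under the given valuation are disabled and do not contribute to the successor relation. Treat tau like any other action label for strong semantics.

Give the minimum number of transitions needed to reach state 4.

BFS to 4:
  Layer 0: {0}
  Layer 1: {3}
  Layer 2: {4}
first hit 4 at d=2 via a·b

Answer: 2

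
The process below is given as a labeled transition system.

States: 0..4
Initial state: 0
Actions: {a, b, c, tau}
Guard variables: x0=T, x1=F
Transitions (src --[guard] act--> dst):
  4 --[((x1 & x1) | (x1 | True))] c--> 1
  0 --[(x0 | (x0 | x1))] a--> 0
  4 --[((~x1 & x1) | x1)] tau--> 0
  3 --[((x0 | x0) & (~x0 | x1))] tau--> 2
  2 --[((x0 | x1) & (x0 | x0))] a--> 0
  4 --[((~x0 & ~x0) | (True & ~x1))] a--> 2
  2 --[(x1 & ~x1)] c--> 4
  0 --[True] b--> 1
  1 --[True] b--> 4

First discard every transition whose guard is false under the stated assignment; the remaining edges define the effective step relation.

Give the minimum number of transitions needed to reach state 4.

Answer: 2

Working:
Breadth-first toward 4:
  L0 = {0}
  L1 = {1}
  L2 = {4}
depth(4)=2, e.g. b·b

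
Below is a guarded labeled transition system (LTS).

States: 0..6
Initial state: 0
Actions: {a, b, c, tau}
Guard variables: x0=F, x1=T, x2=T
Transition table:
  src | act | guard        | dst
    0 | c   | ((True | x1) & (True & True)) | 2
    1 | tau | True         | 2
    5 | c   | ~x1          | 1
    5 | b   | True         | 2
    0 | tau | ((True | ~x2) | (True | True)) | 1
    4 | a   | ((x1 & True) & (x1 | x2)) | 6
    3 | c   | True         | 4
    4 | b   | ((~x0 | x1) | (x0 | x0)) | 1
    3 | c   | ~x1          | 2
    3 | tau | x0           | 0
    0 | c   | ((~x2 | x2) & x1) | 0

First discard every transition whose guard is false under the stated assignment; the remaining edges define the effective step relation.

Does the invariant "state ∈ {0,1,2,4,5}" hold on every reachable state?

Answer: INVARIANT HOLDS

Analysis:
Safe = {0,1,2,4,5}
Reach set: {0,1,2}
  0: ✓
  1: ✓
  2: ✓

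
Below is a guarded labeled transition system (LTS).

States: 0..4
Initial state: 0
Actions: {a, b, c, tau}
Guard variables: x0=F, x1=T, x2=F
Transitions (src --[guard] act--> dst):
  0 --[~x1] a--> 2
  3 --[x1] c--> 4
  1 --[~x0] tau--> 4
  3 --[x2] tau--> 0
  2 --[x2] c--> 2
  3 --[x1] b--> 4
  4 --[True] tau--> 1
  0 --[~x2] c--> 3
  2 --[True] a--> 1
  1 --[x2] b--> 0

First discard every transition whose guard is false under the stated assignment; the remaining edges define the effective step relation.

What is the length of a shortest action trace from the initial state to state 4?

Answer: 2

Trace:
Layered search for 4:
  Layer 0: {0}
  Layer 1: {3}
  Layer 2: {4}
depth(4)=2, e.g. c·b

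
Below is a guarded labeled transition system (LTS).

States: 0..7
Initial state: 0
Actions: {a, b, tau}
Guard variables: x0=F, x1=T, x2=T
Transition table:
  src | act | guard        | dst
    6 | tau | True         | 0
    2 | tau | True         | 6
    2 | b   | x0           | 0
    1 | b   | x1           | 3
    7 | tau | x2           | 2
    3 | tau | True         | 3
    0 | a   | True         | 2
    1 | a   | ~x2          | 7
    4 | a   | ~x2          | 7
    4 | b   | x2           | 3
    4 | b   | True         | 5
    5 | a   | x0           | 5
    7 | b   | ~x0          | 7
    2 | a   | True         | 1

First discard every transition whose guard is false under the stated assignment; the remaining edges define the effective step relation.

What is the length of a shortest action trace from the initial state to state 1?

BFS to 1:
  depth 0: {0}
  depth 1: {2}
  depth 2: {1,6}
depth(1)=2, e.g. a·a

Answer: 2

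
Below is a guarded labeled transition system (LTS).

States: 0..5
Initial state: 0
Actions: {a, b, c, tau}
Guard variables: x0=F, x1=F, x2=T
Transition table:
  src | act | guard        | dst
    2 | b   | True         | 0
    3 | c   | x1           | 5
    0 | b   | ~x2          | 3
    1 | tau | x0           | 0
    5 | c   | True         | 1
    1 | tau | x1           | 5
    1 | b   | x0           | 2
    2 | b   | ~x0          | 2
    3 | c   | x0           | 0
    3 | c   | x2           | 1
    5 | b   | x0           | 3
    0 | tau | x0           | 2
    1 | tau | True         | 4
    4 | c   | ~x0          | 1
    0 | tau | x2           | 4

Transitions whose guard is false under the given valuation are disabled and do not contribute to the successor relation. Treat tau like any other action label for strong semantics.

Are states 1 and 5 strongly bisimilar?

Answer: NOT BISIMILAR

Analysis:
Compute ~ classes (split until stable):
  π0 = {{0,1,2,3,4,5}}
  π1 = {{0,1},{2},{3,4,5}}
stable after 2 split(s): 3 block(s)
1∈{0,1}, 5∈{3,4,5}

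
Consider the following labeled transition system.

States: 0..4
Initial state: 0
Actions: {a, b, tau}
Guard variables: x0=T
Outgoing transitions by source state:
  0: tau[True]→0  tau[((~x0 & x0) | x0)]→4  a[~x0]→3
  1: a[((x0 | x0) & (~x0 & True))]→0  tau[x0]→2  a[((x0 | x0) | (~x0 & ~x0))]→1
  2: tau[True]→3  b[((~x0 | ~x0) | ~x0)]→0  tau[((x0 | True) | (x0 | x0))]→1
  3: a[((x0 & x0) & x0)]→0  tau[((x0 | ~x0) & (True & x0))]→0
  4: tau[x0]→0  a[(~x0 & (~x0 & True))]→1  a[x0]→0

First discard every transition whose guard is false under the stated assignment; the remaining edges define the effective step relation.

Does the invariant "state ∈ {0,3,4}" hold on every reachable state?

Inv-set: {0,3,4}
R = {0,4}
  0: ✓
  4: ✓

Answer: INVARIANT HOLDS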